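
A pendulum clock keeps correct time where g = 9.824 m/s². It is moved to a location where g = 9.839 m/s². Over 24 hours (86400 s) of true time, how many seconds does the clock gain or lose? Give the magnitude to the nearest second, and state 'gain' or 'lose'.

The clock's period scales as T ∝ 1/√g, so T'/T = √(9.824/9.839) = 0.999237.
In 86400 s of true time the clock registers 86400/0.999237 = 86465.9 s, so it gains 66 s.

gain 66 s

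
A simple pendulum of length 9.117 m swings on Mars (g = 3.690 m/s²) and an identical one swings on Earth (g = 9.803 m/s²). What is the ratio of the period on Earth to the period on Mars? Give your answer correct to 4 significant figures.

0.6135

T ∝ 1/√g, so T₂/T₁ = √(g₁/g₂) = √(3.690/9.803) = 0.6135.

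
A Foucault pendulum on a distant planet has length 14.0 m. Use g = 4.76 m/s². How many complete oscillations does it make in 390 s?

T = 2π√(L/g) = 2π√(14.0/4.76) = 10.78 s.
Number of complete oscillations = ⌊390/10.78⌋ = ⌊36.19⌋ = 36.

36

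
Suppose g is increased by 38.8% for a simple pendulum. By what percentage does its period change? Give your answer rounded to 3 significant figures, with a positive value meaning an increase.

T ∝ 1/√g, so T'/T = 1/√(1.388) = 0.8488.
Percentage change in T = (0.8488 − 1) × 100% = -15.1%.

-15.1%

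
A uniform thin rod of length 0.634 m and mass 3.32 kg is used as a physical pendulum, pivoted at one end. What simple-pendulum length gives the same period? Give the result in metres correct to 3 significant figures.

The equivalent simple-pendulum length is L_eq = I/(md), where I is about the pivot and d = 0.3170 m.
I_cm = (1/12)mL² = 0.1112 kg·m², so I = I_cm + md² = 0.1112 + 0.3336 = 0.4448 kg·m².
L_eq = 0.4448/(3.32 × 0.3170) = 0.423 m.

0.423 m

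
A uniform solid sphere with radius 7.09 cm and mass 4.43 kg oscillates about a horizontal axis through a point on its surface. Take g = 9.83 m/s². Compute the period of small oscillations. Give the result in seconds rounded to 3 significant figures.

I_cm = (2/5)mr² = 0.008908 kg·m². The pivot is at distance d = 0.0709 m from the centre of mass.
By the parallel-axis theorem, I = I_cm + md² = 0.008908 + 0.02227 = 0.03118 kg·m².
T = 2π√(I/(mgd)) = 2π√(0.03118/(4.43 × 9.83 × 0.0709)) = 0.631 s.

0.631 s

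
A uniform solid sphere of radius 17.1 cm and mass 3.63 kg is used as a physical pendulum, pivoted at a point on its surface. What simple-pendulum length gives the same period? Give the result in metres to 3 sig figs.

0.239 m

The equivalent simple-pendulum length is L_eq = I/(md), where I is about the pivot and d = 0.1710 m.
I_cm = (2/5)mR² = 0.04246 kg·m², so I = I_cm + md² = 0.04246 + 0.1061 = 0.1486 kg·m².
L_eq = 0.1486/(3.63 × 0.1710) = 0.239 m.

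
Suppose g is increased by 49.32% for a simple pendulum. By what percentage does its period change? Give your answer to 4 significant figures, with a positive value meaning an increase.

T ∝ 1/√g, so T'/T = 1/√(1.4932) = 0.81835.
Percentage change in T = (0.81835 − 1) × 100% = -18.16%.

-18.16%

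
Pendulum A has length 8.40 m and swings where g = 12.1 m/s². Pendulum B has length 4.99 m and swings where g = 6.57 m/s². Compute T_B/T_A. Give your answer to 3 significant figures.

1.05

T = 2π√(L/g), so T_B/T_A = √((L_B/g_B)/(L_A/g_A)) = √((4.99/6.57)/(8.40/12.1)) = 1.05.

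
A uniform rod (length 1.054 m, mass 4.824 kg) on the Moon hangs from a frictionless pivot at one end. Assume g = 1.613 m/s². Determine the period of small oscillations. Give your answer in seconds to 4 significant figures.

4.147 s

For a physical pendulum T = 2π√(I/(mgd)), with d = 0.52700 m from pivot to centre of mass.
I_cm = mL²/12 = 4.824 × 1.054²/12 = 0.44659 kg·m²; I = I_cm + md² = 0.44659 + 4.824 × 0.52700² = 1.7864 kg·m².
T = 2π√(1.7864/(4.824 × 1.613 × 0.52700)) = 4.147 s.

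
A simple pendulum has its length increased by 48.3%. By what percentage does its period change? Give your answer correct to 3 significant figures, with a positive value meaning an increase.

T ∝ √L, so T'/T = √(1.483) = 1.218.
Percentage change in T = (1.218 − 1) × 100% = 21.8%.

21.8%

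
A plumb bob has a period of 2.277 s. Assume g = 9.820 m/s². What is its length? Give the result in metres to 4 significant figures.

1.290 m

From T = 2π√(L/g), L = gT²/(4π²) = 9.820 × 2.2770²/(4π²) = 1.290 m.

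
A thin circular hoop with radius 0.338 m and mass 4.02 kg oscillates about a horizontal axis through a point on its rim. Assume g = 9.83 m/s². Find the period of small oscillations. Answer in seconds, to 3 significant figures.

I_cm = mr² = 0.4593 kg·m². The pivot is at distance d = 0.338 m from the centre of mass.
By the parallel-axis theorem, I = I_cm + md² = 0.4593 + 0.4593 = 0.9185 kg·m².
T = 2π√(I/(mgd)) = 2π√(0.9185/(4.02 × 9.83 × 0.338)) = 1.65 s.

1.65 s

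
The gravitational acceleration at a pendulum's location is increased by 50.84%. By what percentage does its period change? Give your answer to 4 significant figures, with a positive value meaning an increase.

T ∝ 1/√g, so T'/T = 1/√(1.5084) = 0.81422.
Percentage change in T = (0.81422 − 1) × 100% = -18.58%.

-18.58%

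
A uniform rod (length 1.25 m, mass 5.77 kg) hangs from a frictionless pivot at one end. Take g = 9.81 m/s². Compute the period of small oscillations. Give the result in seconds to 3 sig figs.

For a physical pendulum T = 2π√(I/(mgd)), with d = 0.6250 m from pivot to centre of mass.
I_cm = mL²/12 = 5.77 × 1.25²/12 = 0.7513 kg·m²; I = I_cm + md² = 0.7513 + 5.77 × 0.6250² = 3.005 kg·m².
T = 2π√(3.005/(5.77 × 9.81 × 0.6250)) = 1.83 s.

1.83 s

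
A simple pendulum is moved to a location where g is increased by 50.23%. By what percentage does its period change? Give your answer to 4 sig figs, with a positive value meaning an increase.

T ∝ 1/√g, so T'/T = 1/√(1.5023) = 0.81587.
Percentage change in T = (0.81587 − 1) × 100% = -18.41%.

-18.41%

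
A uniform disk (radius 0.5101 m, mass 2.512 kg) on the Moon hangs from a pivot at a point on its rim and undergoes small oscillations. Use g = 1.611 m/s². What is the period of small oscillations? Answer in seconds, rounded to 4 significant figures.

I_cm = ½mr² = 0.32681 kg·m². The pivot is at distance d = 0.5101 m from the centre of mass.
By the parallel-axis theorem, I = I_cm + md² = 0.32681 + 0.65363 = 0.98044 kg·m².
T = 2π√(I/(mgd)) = 2π√(0.98044/(2.512 × 1.611 × 0.5101)) = 4.330 s.

4.330 s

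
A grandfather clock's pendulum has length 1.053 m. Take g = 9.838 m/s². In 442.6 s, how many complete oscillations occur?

215

T = 2π√(L/g) = 2π√(1.053/9.838) = 2.0556 s.
Number of complete oscillations = ⌊442.6/2.0556⌋ = ⌊215.31⌋ = 215.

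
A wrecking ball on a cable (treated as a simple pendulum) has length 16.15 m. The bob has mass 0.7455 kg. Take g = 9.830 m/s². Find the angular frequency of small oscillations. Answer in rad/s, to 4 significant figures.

0.7802 rad/s

ω = √(g/L) = √(9.830/16.15) = 0.7802 rad/s.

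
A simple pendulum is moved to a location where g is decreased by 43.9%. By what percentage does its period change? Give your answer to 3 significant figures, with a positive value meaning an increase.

T ∝ 1/√g, so T'/T = 1/√(0.5610) = 1.335.
Percentage change in T = (1.335 − 1) × 100% = 33.5%.

33.5%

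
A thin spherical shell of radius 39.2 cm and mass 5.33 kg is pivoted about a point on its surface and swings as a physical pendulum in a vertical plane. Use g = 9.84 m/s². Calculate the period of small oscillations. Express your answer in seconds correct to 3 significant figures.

1.62 s

I_cm = (2/3)mr² = 0.5460 kg·m². The pivot is at distance d = 0.392 m from the centre of mass.
By the parallel-axis theorem, I = I_cm + md² = 0.5460 + 0.8190 = 1.365 kg·m².
T = 2π√(I/(mgd)) = 2π√(1.365/(5.33 × 9.84 × 0.392)) = 1.62 s.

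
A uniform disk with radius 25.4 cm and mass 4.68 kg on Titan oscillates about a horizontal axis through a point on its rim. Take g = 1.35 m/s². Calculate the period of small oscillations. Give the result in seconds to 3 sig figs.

3.34 s

I_cm = ½mr² = 0.1510 kg·m². The pivot is at distance d = 0.254 m from the centre of mass.
By the parallel-axis theorem, I = I_cm + md² = 0.1510 + 0.3019 = 0.4529 kg·m².
T = 2π√(I/(mgd)) = 2π√(0.4529/(4.68 × 1.35 × 0.254)) = 3.34 s.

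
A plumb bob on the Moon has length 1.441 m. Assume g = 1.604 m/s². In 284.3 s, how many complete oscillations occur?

T = 2π√(L/g) = 2π√(1.441/1.604) = 5.9554 s.
Number of complete oscillations = ⌊284.3/5.9554⌋ = ⌊47.738⌋ = 47.

47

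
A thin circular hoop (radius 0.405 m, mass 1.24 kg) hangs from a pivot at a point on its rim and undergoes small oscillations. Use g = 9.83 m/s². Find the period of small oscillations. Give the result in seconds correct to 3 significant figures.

1.80 s

I_cm = mr² = 0.2034 kg·m². The pivot is at distance d = 0.405 m from the centre of mass.
By the parallel-axis theorem, I = I_cm + md² = 0.2034 + 0.2034 = 0.4068 kg·m².
T = 2π√(I/(mgd)) = 2π√(0.4068/(1.24 × 9.83 × 0.405)) = 1.80 s.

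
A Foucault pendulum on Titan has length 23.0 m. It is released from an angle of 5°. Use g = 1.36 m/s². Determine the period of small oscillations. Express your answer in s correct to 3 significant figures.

25.8 s

T = 2π√(L/g) = 2π√(23.0/1.36) = 2π × 4.112 = 25.8 s.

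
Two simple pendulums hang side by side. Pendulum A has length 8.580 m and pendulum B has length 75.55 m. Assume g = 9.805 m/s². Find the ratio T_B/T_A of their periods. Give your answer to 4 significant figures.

2.967

T ∝ √L, so T_B/T_A = √(L_B/L_A) = √(75.55/8.580) = 2.967.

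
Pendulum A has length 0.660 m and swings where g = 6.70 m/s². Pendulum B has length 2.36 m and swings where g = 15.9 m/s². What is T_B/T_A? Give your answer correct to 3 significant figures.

1.23

T = 2π√(L/g), so T_B/T_A = √((L_B/g_B)/(L_A/g_A)) = √((2.36/15.9)/(0.660/6.70)) = 1.23.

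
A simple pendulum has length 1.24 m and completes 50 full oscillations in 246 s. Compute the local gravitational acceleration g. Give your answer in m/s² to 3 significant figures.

T = 246/50 = 4.920 s.
From T = 2π√(L/g), g = 4π²L/T² = 4π² × 1.24/4.920² = 2.02 m/s².

2.02 m/s²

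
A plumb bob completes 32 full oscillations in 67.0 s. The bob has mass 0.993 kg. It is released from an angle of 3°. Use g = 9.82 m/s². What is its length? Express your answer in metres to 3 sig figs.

1.09 m

T = 67.0/32 = 2.094 s.
From T = 2π√(L/g), L = gT²/(4π²) = 9.82 × 2.094²/(4π²) = 1.09 m.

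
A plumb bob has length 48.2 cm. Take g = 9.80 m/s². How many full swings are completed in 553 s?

396

T = 2π√(L/g) = 2π√(0.482/9.80) = 1.393 s.
Number of complete oscillations = ⌊553/1.393⌋ = ⌊396.9⌋ = 396.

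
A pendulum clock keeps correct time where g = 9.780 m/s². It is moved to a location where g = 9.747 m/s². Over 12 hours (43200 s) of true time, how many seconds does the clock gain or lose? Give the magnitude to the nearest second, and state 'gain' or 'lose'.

The clock's period scales as T ∝ 1/√g, so T'/T = √(9.780/9.747) = 1.00169.
In 43200 s of true time the clock registers 43200/1.00169 = 43127.1 s, so it loses 73 s.

lose 73 s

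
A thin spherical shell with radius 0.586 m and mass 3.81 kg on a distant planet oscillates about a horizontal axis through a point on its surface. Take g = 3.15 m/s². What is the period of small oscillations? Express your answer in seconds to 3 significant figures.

I_cm = (2/3)mr² = 0.8722 kg·m². The pivot is at distance d = 0.586 m from the centre of mass.
By the parallel-axis theorem, I = I_cm + md² = 0.8722 + 1.308 = 2.181 kg·m².
T = 2π√(I/(mgd)) = 2π√(2.181/(3.81 × 3.15 × 0.586)) = 3.50 s.

3.50 s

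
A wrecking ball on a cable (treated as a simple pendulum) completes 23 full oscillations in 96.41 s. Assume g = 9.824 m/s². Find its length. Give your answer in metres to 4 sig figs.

T = 96.41/23 = 4.1917 s.
From T = 2π√(L/g), L = gT²/(4π²) = 9.824 × 4.1917²/(4π²) = 4.372 m.

4.372 m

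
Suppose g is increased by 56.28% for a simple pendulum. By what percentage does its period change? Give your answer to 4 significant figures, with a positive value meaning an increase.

-20.01%

T ∝ 1/√g, so T'/T = 1/√(1.5628) = 0.79992.
Percentage change in T = (0.79992 − 1) × 100% = -20.01%.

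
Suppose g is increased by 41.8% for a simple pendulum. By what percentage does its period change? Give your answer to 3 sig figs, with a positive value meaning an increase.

T ∝ 1/√g, so T'/T = 1/√(1.418) = 0.8398.
Percentage change in T = (0.8398 − 1) × 100% = -16.0%.

-16.0%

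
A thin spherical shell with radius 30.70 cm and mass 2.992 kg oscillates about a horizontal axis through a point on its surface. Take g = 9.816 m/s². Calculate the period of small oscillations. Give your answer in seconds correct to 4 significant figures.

I_cm = (2/3)mr² = 0.18800 kg·m². The pivot is at distance d = 0.3070 m from the centre of mass.
By the parallel-axis theorem, I = I_cm + md² = 0.18800 + 0.28199 = 0.46999 kg·m².
T = 2π√(I/(mgd)) = 2π√(0.46999/(2.992 × 9.816 × 0.3070)) = 1.435 s.

1.435 s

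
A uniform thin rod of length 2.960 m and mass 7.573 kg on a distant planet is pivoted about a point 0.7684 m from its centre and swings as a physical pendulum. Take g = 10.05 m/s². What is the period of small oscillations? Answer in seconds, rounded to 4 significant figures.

2.598 s

For a physical pendulum T = 2π√(I/(mgd)), with d = 0.76840 m from pivot to centre of mass.
I_cm = mL²/12 = 7.573 × 2.960²/12 = 5.5293 kg·m²; I = I_cm + md² = 5.5293 + 7.573 × 0.76840² = 10.001 kg·m².
T = 2π√(10.001/(7.573 × 10.05 × 0.76840)) = 2.598 s.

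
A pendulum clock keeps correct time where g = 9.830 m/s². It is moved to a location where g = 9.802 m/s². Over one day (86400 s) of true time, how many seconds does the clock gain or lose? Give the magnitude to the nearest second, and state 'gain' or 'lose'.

The clock's period scales as T ∝ 1/√g, so T'/T = √(9.830/9.802) = 1.00143.
In 86400 s of true time the clock registers 86400/1.00143 = 86276.9 s, so it loses 123 s.

lose 123 s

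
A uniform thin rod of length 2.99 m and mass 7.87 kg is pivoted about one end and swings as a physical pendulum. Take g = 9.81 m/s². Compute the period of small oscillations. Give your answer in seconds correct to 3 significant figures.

For a physical pendulum T = 2π√(I/(mgd)), with d = 1.495 m from pivot to centre of mass.
I_cm = mL²/12 = 7.87 × 2.99²/12 = 5.863 kg·m²; I = I_cm + md² = 5.863 + 7.87 × 1.495² = 23.45 kg·m².
T = 2π√(23.45/(7.87 × 9.81 × 1.495)) = 2.83 s.

2.83 s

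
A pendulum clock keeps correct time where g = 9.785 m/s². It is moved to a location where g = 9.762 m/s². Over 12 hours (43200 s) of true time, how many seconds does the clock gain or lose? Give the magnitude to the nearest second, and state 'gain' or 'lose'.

The clock's period scales as T ∝ 1/√g, so T'/T = √(9.785/9.762) = 1.00118.
In 43200 s of true time the clock registers 43200/1.00118 = 43149.2 s, so it loses 51 s.

lose 51 s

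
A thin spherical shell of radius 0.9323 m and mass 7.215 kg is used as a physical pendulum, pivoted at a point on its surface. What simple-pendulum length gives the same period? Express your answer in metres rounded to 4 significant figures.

1.554 m

The equivalent simple-pendulum length is L_eq = I/(md), where I is about the pivot and d = 0.93230 m.
I_cm = (2/3)mR² = 4.1808 kg·m², so I = I_cm + md² = 4.1808 + 6.2712 = 10.452 kg·m².
L_eq = 10.452/(7.215 × 0.93230) = 1.554 m.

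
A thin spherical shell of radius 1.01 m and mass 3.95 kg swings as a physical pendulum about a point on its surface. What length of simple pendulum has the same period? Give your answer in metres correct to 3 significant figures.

1.68 m

The equivalent simple-pendulum length is L_eq = I/(md), where I is about the pivot and d = 1.010 m.
I_cm = (2/3)mR² = 2.686 kg·m², so I = I_cm + md² = 2.686 + 4.029 = 6.716 kg·m².
L_eq = 6.716/(3.95 × 1.010) = 1.68 m.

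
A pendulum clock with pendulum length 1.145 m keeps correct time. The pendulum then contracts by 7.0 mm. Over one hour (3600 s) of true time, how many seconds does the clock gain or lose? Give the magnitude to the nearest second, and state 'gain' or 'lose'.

gain 11 s

T ∝ √L, so T'/T = √(1.13800/1.145) = 0.996939.
In 3600 s of true time the clock registers 3600/0.996939 = 3611.1 s, so it gains 11 s.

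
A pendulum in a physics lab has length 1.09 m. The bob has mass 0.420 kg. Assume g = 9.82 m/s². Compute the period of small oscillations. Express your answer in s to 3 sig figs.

2.09 s

T = 2π√(L/g) = 2π√(1.09/9.82) = 2π × 0.3332 = 2.09 s.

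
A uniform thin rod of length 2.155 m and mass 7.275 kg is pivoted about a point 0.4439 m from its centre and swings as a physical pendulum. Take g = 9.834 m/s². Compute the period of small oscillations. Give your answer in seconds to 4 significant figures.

2.298 s

For a physical pendulum T = 2π√(I/(mgd)), with d = 0.44390 m from pivot to centre of mass.
I_cm = mL²/12 = 7.275 × 2.155²/12 = 2.8154 kg·m²; I = I_cm + md² = 2.8154 + 7.275 × 0.44390² = 4.2490 kg·m².
T = 2π√(4.2490/(7.275 × 9.834 × 0.44390)) = 2.298 s.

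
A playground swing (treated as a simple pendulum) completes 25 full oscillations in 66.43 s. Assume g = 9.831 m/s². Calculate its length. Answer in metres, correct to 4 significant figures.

T = 66.43/25 = 2.6572 s.
From T = 2π√(L/g), L = gT²/(4π²) = 9.831 × 2.6572²/(4π²) = 1.758 m.

1.758 m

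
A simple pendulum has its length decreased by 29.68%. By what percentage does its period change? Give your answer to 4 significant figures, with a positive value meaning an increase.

-16.14%

T ∝ √L, so T'/T = √(0.70320) = 0.83857.
Percentage change in T = (0.83857 − 1) × 100% = -16.14%.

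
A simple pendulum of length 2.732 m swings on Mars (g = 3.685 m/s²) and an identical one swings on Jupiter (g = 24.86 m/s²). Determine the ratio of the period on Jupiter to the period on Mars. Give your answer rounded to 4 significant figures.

0.3850

T ∝ 1/√g, so T₂/T₁ = √(g₁/g₂) = √(3.685/24.86) = 0.3850.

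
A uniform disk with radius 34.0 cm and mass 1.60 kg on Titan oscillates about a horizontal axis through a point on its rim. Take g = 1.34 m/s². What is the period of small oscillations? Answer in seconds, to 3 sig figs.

3.88 s

I_cm = ½mr² = 0.09248 kg·m². The pivot is at distance d = 0.340 m from the centre of mass.
By the parallel-axis theorem, I = I_cm + md² = 0.09248 + 0.1850 = 0.2774 kg·m².
T = 2π√(I/(mgd)) = 2π√(0.2774/(1.60 × 1.34 × 0.340)) = 3.88 s.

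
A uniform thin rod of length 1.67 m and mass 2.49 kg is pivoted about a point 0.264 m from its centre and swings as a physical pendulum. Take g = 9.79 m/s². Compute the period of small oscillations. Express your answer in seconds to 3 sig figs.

2.15 s

For a physical pendulum T = 2π√(I/(mgd)), with d = 0.2640 m from pivot to centre of mass.
I_cm = mL²/12 = 2.49 × 1.67²/12 = 0.5787 kg·m²; I = I_cm + md² = 0.5787 + 2.49 × 0.2640² = 0.7522 kg·m².
T = 2π√(0.7522/(2.49 × 9.79 × 0.2640)) = 2.15 s.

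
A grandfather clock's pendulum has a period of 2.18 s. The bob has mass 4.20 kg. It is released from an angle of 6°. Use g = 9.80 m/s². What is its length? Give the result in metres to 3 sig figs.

From T = 2π√(L/g), L = gT²/(4π²) = 9.80 × 2.180²/(4π²) = 1.18 m.

1.18 m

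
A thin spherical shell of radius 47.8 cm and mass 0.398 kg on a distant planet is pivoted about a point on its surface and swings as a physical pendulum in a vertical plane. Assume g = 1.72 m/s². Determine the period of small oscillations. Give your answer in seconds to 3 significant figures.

4.28 s

I_cm = (2/3)mr² = 0.06062 kg·m². The pivot is at distance d = 0.478 m from the centre of mass.
By the parallel-axis theorem, I = I_cm + md² = 0.06062 + 0.09094 = 0.1516 kg·m².
T = 2π√(I/(mgd)) = 2π√(0.1516/(0.398 × 1.72 × 0.478)) = 4.28 s.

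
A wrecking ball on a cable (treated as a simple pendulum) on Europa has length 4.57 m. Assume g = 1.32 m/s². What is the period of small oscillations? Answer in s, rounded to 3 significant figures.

T = 2π√(L/g) = 2π√(4.57/1.32) = 2π × 1.861 = 11.7 s.

11.7 s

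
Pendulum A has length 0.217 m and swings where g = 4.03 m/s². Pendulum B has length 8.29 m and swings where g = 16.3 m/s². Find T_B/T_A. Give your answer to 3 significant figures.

T = 2π√(L/g), so T_B/T_A = √((L_B/g_B)/(L_A/g_A)) = √((8.29/16.3)/(0.217/4.03)) = 3.07.

3.07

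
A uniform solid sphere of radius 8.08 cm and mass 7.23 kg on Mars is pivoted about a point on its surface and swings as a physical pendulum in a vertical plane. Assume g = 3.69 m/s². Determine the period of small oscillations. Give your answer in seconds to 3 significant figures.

1.10 s

I_cm = (2/5)mr² = 0.01888 kg·m². The pivot is at distance d = 0.0808 m from the centre of mass.
By the parallel-axis theorem, I = I_cm + md² = 0.01888 + 0.04720 = 0.06608 kg·m².
T = 2π√(I/(mgd)) = 2π√(0.06608/(7.23 × 3.69 × 0.0808)) = 1.10 s.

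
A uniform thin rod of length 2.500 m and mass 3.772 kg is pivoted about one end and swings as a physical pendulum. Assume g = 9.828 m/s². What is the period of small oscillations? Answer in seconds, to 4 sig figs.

2.587 s

For a physical pendulum T = 2π√(I/(mgd)), with d = 1.2500 m from pivot to centre of mass.
I_cm = mL²/12 = 3.772 × 2.500²/12 = 1.9646 kg·m²; I = I_cm + md² = 1.9646 + 3.772 × 1.2500² = 7.8583 kg·m².
T = 2π√(7.8583/(3.772 × 9.828 × 1.2500)) = 2.587 s.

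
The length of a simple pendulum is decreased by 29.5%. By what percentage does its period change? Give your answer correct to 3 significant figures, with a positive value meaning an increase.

-16.0%

T ∝ √L, so T'/T = √(0.7050) = 0.8396.
Percentage change in T = (0.8396 − 1) × 100% = -16.0%.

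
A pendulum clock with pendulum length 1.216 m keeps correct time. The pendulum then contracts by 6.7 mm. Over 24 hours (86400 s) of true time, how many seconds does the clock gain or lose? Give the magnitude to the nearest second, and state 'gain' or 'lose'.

gain 239 s

T ∝ √L, so T'/T = √(1.20930/1.216) = 0.997241.
In 86400 s of true time the clock registers 86400/0.997241 = 86639.0 s, so it gains 239 s.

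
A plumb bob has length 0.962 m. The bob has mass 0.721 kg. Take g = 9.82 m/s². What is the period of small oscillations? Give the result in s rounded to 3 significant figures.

T = 2π√(L/g) = 2π√(0.962/9.82) = 2π × 0.3130 = 1.97 s.

1.97 s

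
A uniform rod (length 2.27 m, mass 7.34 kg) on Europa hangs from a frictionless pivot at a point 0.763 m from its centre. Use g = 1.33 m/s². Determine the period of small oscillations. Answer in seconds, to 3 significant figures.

For a physical pendulum T = 2π√(I/(mgd)), with d = 0.7630 m from pivot to centre of mass.
I_cm = mL²/12 = 7.34 × 2.27²/12 = 3.152 kg·m²; I = I_cm + md² = 3.152 + 7.34 × 0.7630² = 7.425 kg·m².
T = 2π√(7.425/(7.34 × 1.33 × 0.7630)) = 6.27 s.

6.27 s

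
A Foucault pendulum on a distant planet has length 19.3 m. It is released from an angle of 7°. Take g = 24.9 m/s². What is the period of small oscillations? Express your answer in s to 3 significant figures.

T = 2π√(L/g) = 2π√(19.3/24.9) = 2π × 0.8804 = 5.53 s.

5.53 s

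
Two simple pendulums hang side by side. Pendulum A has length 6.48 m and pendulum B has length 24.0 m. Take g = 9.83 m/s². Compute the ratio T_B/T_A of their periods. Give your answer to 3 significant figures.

1.92

T ∝ √L, so T_B/T_A = √(L_B/L_A) = √(24.0/6.48) = 1.92.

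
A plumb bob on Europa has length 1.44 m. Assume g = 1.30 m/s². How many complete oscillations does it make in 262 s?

T = 2π√(L/g) = 2π√(1.44/1.30) = 6.613 s.
Number of complete oscillations = ⌊262/6.613⌋ = ⌊39.62⌋ = 39.

39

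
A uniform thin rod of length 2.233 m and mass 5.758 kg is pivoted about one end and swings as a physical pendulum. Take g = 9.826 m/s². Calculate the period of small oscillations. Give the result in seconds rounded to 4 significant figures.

For a physical pendulum T = 2π√(I/(mgd)), with d = 1.1165 m from pivot to centre of mass.
I_cm = mL²/12 = 5.758 × 2.233²/12 = 2.3926 kg·m²; I = I_cm + md² = 2.3926 + 5.758 × 1.1165² = 9.5704 kg·m².
T = 2π√(9.5704/(5.758 × 9.826 × 1.1165)) = 2.446 s.

2.446 s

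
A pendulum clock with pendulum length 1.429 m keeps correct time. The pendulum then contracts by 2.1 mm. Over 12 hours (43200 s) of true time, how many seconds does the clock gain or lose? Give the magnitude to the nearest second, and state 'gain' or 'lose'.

T ∝ √L, so T'/T = √(1.42690/1.429) = 0.999265.
In 43200 s of true time the clock registers 43200/0.999265 = 43231.8 s, so it gains 32 s.

gain 32 s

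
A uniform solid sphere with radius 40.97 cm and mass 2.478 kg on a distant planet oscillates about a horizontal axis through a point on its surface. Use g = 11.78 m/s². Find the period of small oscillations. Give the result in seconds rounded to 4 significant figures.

1.386 s

I_cm = (2/5)mr² = 0.16638 kg·m². The pivot is at distance d = 0.4097 m from the centre of mass.
By the parallel-axis theorem, I = I_cm + md² = 0.16638 + 0.41594 = 0.58232 kg·m².
T = 2π√(I/(mgd)) = 2π√(0.58232/(2.478 × 11.78 × 0.4097)) = 1.386 s.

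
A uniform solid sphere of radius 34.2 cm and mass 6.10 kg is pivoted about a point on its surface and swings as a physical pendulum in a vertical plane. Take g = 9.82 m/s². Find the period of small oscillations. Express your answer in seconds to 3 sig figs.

1.39 s

I_cm = (2/5)mr² = 0.2854 kg·m². The pivot is at distance d = 0.342 m from the centre of mass.
By the parallel-axis theorem, I = I_cm + md² = 0.2854 + 0.7135 = 0.9989 kg·m².
T = 2π√(I/(mgd)) = 2π√(0.9989/(6.10 × 9.82 × 0.342)) = 1.39 s.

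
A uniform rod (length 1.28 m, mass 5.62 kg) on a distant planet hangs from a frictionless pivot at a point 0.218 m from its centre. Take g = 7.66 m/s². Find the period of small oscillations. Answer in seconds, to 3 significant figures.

2.09 s

For a physical pendulum T = 2π√(I/(mgd)), with d = 0.2180 m from pivot to centre of mass.
I_cm = mL²/12 = 5.62 × 1.28²/12 = 0.7673 kg·m²; I = I_cm + md² = 0.7673 + 5.62 × 0.2180² = 1.034 kg·m².
T = 2π√(1.034/(5.62 × 7.66 × 0.2180)) = 2.09 s.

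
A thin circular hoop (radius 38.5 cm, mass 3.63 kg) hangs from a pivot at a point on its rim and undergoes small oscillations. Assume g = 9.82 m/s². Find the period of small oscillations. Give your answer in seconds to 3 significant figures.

I_cm = mr² = 0.5381 kg·m². The pivot is at distance d = 0.385 m from the centre of mass.
By the parallel-axis theorem, I = I_cm + md² = 0.5381 + 0.5381 = 1.076 kg·m².
T = 2π√(I/(mgd)) = 2π√(1.076/(3.63 × 9.82 × 0.385)) = 1.76 s.

1.76 s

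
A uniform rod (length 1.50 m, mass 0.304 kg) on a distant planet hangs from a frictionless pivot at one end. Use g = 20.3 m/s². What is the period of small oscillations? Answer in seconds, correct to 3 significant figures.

1.39 s

For a physical pendulum T = 2π√(I/(mgd)), with d = 0.7500 m from pivot to centre of mass.
I_cm = mL²/12 = 0.304 × 1.50²/12 = 0.05700 kg·m²; I = I_cm + md² = 0.05700 + 0.304 × 0.7500² = 0.2280 kg·m².
T = 2π√(0.2280/(0.304 × 20.3 × 0.7500)) = 1.39 s.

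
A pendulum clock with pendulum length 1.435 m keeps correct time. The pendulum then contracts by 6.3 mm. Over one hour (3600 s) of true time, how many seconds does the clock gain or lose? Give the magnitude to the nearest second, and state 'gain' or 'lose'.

T ∝ √L, so T'/T = √(1.42870/1.435) = 0.997802.
In 3600 s of true time the clock registers 3600/0.997802 = 3607.9 s, so it gains 8 s.

gain 8 s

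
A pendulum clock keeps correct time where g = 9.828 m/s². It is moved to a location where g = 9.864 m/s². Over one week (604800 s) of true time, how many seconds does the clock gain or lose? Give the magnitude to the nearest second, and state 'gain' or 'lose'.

The clock's period scales as T ∝ 1/√g, so T'/T = √(9.828/9.864) = 0.998174.
In 604800 s of true time the clock registers 604800/0.998174 = 605906.7 s, so it gains 1107 s.

gain 1107 s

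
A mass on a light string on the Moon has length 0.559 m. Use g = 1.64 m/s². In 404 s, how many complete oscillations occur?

110

T = 2π√(L/g) = 2π√(0.559/1.64) = 3.668 s.
Number of complete oscillations = ⌊404/3.668⌋ = ⌊110.1⌋ = 110.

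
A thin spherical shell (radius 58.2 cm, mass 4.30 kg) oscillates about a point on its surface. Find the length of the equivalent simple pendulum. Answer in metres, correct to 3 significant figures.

0.970 m

The equivalent simple-pendulum length is L_eq = I/(md), where I is about the pivot and d = 0.5820 m.
I_cm = (2/3)mR² = 0.9710 kg·m², so I = I_cm + md² = 0.9710 + 1.457 = 2.428 kg·m².
L_eq = 2.428/(4.30 × 0.5820) = 0.970 m.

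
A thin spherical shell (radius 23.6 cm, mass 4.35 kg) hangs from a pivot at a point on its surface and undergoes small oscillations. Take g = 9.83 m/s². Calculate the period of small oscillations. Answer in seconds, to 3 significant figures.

I_cm = (2/3)mr² = 0.1615 kg·m². The pivot is at distance d = 0.236 m from the centre of mass.
By the parallel-axis theorem, I = I_cm + md² = 0.1615 + 0.2423 = 0.4038 kg·m².
T = 2π√(I/(mgd)) = 2π√(0.4038/(4.35 × 9.83 × 0.236)) = 1.26 s.

1.26 s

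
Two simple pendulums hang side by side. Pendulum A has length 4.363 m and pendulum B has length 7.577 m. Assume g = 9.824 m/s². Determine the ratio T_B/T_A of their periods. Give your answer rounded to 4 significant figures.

1.318

T ∝ √L, so T_B/T_A = √(L_B/L_A) = √(7.577/4.363) = 1.318.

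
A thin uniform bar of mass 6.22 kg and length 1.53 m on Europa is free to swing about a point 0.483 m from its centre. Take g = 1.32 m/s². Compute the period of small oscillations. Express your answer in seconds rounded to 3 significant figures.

For a physical pendulum T = 2π√(I/(mgd)), with d = 0.4830 m from pivot to centre of mass.
I_cm = mL²/12 = 6.22 × 1.53²/12 = 1.213 kg·m²; I = I_cm + md² = 1.213 + 6.22 × 0.4830² = 2.664 kg·m².
T = 2π√(2.664/(6.22 × 1.32 × 0.4830)) = 5.15 s.

5.15 s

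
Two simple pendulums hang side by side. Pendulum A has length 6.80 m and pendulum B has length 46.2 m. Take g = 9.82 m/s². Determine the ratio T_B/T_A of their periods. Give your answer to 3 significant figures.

2.61

T ∝ √L, so T_B/T_A = √(L_B/L_A) = √(46.2/6.80) = 2.61.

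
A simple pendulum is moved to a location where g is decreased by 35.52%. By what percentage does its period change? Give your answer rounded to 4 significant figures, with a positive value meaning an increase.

24.53%

T ∝ 1/√g, so T'/T = 1/√(0.64480) = 1.2453.
Percentage change in T = (1.2453 − 1) × 100% = 24.53%.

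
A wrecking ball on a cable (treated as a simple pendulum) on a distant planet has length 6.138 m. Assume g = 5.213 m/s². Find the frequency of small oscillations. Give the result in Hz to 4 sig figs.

T = 2π√(L/g) = 2π√(6.138/5.213) = 6.8179 s, so f = 1/T = 0.1467 Hz.

0.1467 Hz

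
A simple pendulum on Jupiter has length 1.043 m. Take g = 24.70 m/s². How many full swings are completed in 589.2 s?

T = 2π√(L/g) = 2π√(1.043/24.70) = 1.2911 s.
Number of complete oscillations = ⌊589.2/1.2911⌋ = ⌊456.34⌋ = 456.

456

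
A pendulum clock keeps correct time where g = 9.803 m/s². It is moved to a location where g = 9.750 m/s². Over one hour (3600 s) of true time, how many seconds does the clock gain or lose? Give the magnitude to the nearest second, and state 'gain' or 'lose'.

lose 10 s

The clock's period scales as T ∝ 1/√g, so T'/T = √(9.803/9.750) = 1.00271.
In 3600 s of true time the clock registers 3600/1.00271 = 3590.3 s, so it loses 10 s.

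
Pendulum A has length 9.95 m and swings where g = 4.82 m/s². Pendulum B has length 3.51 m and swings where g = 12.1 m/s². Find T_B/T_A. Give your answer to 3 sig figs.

0.375

T = 2π√(L/g), so T_B/T_A = √((L_B/g_B)/(L_A/g_A)) = √((3.51/12.1)/(9.95/4.82)) = 0.375.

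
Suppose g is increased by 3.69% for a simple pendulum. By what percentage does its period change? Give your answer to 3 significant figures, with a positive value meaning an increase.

T ∝ 1/√g, so T'/T = 1/√(1.037) = 0.9820.
Percentage change in T = (0.9820 − 1) × 100% = -1.80%.

-1.80%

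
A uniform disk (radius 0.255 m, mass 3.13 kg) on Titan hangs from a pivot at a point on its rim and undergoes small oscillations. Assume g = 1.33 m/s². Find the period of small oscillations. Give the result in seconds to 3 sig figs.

I_cm = ½mr² = 0.1018 kg·m². The pivot is at distance d = 0.255 m from the centre of mass.
By the parallel-axis theorem, I = I_cm + md² = 0.1018 + 0.2035 = 0.3053 kg·m².
T = 2π√(I/(mgd)) = 2π√(0.3053/(3.13 × 1.33 × 0.255)) = 3.37 s.

3.37 s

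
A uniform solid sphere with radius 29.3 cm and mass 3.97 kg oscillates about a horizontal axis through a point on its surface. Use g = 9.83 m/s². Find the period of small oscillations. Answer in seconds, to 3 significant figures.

I_cm = (2/5)mr² = 0.1363 kg·m². The pivot is at distance d = 0.293 m from the centre of mass.
By the parallel-axis theorem, I = I_cm + md² = 0.1363 + 0.3408 = 0.4771 kg·m².
T = 2π√(I/(mgd)) = 2π√(0.4771/(3.97 × 9.83 × 0.293)) = 1.28 s.

1.28 s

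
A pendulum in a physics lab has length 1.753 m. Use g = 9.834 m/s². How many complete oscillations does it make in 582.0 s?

219

T = 2π√(L/g) = 2π√(1.753/9.834) = 2.6528 s.
Number of complete oscillations = ⌊582.0/2.6528⌋ = ⌊219.39⌋ = 219.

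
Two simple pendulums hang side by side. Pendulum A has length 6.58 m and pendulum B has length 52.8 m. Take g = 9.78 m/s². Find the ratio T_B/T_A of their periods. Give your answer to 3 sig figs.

T ∝ √L, so T_B/T_A = √(L_B/L_A) = √(52.8/6.58) = 2.83.

2.83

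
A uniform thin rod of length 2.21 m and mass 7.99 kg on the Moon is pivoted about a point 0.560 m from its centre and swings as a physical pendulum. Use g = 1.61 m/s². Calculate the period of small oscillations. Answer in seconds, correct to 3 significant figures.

For a physical pendulum T = 2π√(I/(mgd)), with d = 0.5600 m from pivot to centre of mass.
I_cm = mL²/12 = 7.99 × 2.21²/12 = 3.252 kg·m²; I = I_cm + md² = 3.252 + 7.99 × 0.5600² = 5.758 kg·m².
T = 2π√(5.758/(7.99 × 1.61 × 0.5600)) = 5.62 s.

5.62 s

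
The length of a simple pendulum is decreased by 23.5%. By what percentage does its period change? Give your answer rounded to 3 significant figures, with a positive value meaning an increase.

-12.5%

T ∝ √L, so T'/T = √(0.7650) = 0.8746.
Percentage change in T = (0.8746 − 1) × 100% = -12.5%.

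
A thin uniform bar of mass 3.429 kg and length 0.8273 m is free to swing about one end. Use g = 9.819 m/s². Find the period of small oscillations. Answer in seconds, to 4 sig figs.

1.489 s

For a physical pendulum T = 2π√(I/(mgd)), with d = 0.41365 m from pivot to centre of mass.
I_cm = mL²/12 = 3.429 × 0.8273²/12 = 0.19557 kg·m²; I = I_cm + md² = 0.19557 + 3.429 × 0.41365² = 0.78230 kg·m².
T = 2π√(0.78230/(3.429 × 9.819 × 0.41365)) = 1.489 s.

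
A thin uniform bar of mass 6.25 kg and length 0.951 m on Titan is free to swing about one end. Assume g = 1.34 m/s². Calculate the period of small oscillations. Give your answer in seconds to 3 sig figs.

4.32 s

For a physical pendulum T = 2π√(I/(mgd)), with d = 0.4755 m from pivot to centre of mass.
I_cm = mL²/12 = 6.25 × 0.951²/12 = 0.4710 kg·m²; I = I_cm + md² = 0.4710 + 6.25 × 0.4755² = 1.884 kg·m².
T = 2π√(1.884/(6.25 × 1.34 × 0.4755)) = 4.32 s.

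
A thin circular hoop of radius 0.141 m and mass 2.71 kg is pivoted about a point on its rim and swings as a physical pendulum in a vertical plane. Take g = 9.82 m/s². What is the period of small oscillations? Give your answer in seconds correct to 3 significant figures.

I_cm = mr² = 0.05388 kg·m². The pivot is at distance d = 0.141 m from the centre of mass.
By the parallel-axis theorem, I = I_cm + md² = 0.05388 + 0.05388 = 0.1078 kg·m².
T = 2π√(I/(mgd)) = 2π√(0.1078/(2.71 × 9.82 × 0.141)) = 1.06 s.

1.06 s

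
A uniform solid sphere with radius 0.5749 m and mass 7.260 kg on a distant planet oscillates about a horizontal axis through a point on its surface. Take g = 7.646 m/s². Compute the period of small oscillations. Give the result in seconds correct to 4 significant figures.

2.039 s

I_cm = (2/5)mr² = 0.95980 kg·m². The pivot is at distance d = 0.5749 m from the centre of mass.
By the parallel-axis theorem, I = I_cm + md² = 0.95980 + 2.3995 = 3.3593 kg·m².
T = 2π√(I/(mgd)) = 2π√(3.3593/(7.260 × 7.646 × 0.5749)) = 2.039 s.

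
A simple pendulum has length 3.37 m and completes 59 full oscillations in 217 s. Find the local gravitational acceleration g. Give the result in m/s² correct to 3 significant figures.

9.83 m/s²

T = 217/59 = 3.678 s.
From T = 2π√(L/g), g = 4π²L/T² = 4π² × 3.37/3.678² = 9.83 m/s².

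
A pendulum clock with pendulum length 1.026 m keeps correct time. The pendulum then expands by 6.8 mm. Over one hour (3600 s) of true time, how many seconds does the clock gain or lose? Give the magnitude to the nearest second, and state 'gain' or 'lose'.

lose 12 s

T ∝ √L, so T'/T = √(1.03280/1.026) = 1.00331.
In 3600 s of true time the clock registers 3600/1.00331 = 3588.1 s, so it loses 12 s.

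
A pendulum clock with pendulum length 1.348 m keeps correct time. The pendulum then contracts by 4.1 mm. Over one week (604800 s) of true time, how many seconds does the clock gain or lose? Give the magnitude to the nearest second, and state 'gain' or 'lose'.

gain 922 s

T ∝ √L, so T'/T = √(1.34390/1.348) = 0.998478.
In 604800 s of true time the clock registers 604800/0.998478 = 605721.9 s, so it gains 922 s.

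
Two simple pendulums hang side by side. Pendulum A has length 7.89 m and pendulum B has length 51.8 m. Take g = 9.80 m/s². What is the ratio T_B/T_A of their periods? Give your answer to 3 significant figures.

2.56

T ∝ √L, so T_B/T_A = √(L_B/L_A) = √(51.8/7.89) = 2.56.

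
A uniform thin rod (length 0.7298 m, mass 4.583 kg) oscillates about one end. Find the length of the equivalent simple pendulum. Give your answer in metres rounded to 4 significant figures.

The equivalent simple-pendulum length is L_eq = I/(md), where I is about the pivot and d = 0.36490 m.
I_cm = (1/12)mL² = 0.20341 kg·m², so I = I_cm + md² = 0.20341 + 0.61024 = 0.81365 kg·m².
L_eq = 0.81365/(4.583 × 0.36490) = 0.4865 m.

0.4865 m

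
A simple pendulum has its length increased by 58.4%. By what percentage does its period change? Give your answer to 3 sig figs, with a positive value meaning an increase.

25.9%

T ∝ √L, so T'/T = √(1.584) = 1.259.
Percentage change in T = (1.259 − 1) × 100% = 25.9%.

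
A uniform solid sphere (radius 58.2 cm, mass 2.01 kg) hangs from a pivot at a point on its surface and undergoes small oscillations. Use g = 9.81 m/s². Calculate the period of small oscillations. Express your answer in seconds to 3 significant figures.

1.81 s

I_cm = (2/5)mr² = 0.2723 kg·m². The pivot is at distance d = 0.582 m from the centre of mass.
By the parallel-axis theorem, I = I_cm + md² = 0.2723 + 0.6808 = 0.9532 kg·m².
T = 2π√(I/(mgd)) = 2π√(0.9532/(2.01 × 9.81 × 0.582)) = 1.81 s.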